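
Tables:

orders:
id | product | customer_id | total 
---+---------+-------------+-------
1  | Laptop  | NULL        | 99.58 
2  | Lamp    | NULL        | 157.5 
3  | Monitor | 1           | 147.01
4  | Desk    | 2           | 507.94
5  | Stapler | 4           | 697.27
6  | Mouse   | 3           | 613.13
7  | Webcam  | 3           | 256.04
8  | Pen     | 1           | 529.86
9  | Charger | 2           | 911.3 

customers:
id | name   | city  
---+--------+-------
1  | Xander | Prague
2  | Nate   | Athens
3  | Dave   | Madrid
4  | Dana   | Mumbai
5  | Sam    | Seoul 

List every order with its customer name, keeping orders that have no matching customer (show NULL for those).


LEFT JOIN keeps every row from orders (the left table); where customer_id has no match in customers, the customer columns become NULL. Walk through each order:
  - order 1 (Laptop): customer_id=NULL, no match -> kept with NULL
  - order 2 (Lamp): customer_id=NULL, no match -> kept with NULL
  - order 3 (Monitor): customer_id=1 -> matches Xander
  - order 4 (Desk): customer_id=2 -> matches Nate
  - order 5 (Stapler): customer_id=4 -> matches Dana
  - order 6 (Mouse): customer_id=3 -> matches Dave
  - order 7 (Webcam): customer_id=3 -> matches Dave
  - order 8 (Pen): customer_id=1 -> matches Xander
  - order 9 (Charger): customer_id=2 -> matches Nate
All 9 rows appear; 2 have NULL customer.

SQL:
SELECT a.product, b.name AS customer
FROM orders a
LEFT JOIN customers b ON a.customer_id = b.id

Result:
product | customer
--------+---------
Laptop  | NULL    
Lamp    | NULL    
Monitor | Xander  
Desk    | Nate    
Stapler | Dana    
Mouse   | Dave    
Webcam  | Dave    
Pen     | Xander  
Charger | Nate    


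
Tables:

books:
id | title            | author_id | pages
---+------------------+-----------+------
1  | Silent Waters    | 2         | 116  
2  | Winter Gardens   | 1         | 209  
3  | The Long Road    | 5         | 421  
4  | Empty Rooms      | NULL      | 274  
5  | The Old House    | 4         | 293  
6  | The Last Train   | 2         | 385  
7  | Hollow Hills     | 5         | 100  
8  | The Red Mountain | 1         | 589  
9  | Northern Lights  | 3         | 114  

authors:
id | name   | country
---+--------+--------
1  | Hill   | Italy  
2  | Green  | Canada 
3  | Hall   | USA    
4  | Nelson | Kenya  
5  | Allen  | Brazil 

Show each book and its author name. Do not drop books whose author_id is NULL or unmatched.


LEFT JOIN keeps every row from books (the left table); where author_id has no match in authors, the author columns become NULL. Walk through each book:
  - book 1 (Silent Waters): author_id=2 -> matches Green
  - book 2 (Winter Gardens): author_id=1 -> matches Hill
  - book 3 (The Long Road): author_id=5 -> matches Allen
  - book 4 (Empty Rooms): author_id=NULL, no match -> kept with NULL
  - book 5 (The Old House): author_id=4 -> matches Nelson
  - book 6 (The Last Train): author_id=2 -> matches Green
  - book 7 (Hollow Hills): author_id=5 -> matches Allen
  - book 8 (The Red Mountain): author_id=1 -> matches Hill
  - book 9 (Northern Lights): author_id=3 -> matches Hall
All 9 rows appear; 1 has NULL author.

SQL:
SELECT a.title, b.name AS author
FROM books a
LEFT JOIN authors b ON a.author_id = b.id

Result:
title            | author
-----------------+-------
Silent Waters    | Green 
Winter Gardens   | Hill  
The Long Road    | Allen 
Empty Rooms      | NULL  
The Old House    | Nelson
The Last Train   | Green 
Hollow Hills     | Allen 
The Red Mountain | Hill  
Northern Lights  | Hall  


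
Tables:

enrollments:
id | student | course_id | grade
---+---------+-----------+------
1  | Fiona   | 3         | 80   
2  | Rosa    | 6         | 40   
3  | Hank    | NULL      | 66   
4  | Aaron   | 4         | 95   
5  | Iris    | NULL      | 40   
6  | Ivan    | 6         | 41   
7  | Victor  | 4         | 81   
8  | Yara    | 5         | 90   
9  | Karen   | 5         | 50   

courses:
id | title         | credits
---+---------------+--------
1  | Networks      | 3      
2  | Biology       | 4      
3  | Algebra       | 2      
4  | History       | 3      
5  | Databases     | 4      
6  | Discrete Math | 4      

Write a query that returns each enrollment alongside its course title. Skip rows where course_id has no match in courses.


INNER JOIN keeps only enrollments rows whose course_id matches an id in courses. Walk through each enrollment:
  - enrollment 1 (Fiona): course_id=3 -> matches Algebra
  - enrollment 2 (Rosa): course_id=6 -> matches Discrete Math
  - enrollment 3 (Hank): course_id=NULL, no match -> dropped
  - enrollment 4 (Aaron): course_id=4 -> matches History
  - enrollment 5 (Iris): course_id=NULL, no match -> dropped
  - enrollment 6 (Ivan): course_id=6 -> matches Discrete Math
  - enrollment 7 (Victor): course_id=4 -> matches History
  - enrollment 8 (Yara): course_id=5 -> matches Databases
  - enrollment 9 (Karen): course_id=5 -> matches Databases
So 2 of 9 rows are dropped.

SQL:
SELECT a.student, b.title AS course
FROM enrollments a
INNER JOIN courses b ON a.course_id = b.id

Result:
student | course       
--------+--------------
Fiona   | Algebra      
Rosa    | Discrete Math
Aaron   | History      
Ivan    | Discrete Math
Victor  | History      
Yara    | Databases    
Karen   | Databases    


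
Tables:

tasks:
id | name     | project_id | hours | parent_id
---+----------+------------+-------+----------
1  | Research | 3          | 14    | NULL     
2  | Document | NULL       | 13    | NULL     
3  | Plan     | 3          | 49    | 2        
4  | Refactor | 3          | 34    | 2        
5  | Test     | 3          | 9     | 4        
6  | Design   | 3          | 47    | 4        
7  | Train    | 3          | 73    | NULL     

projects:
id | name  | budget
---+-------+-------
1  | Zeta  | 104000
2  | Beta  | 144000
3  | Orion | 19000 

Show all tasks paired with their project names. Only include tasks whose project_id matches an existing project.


INNER JOIN keeps only tasks rows whose project_id matches an id in projects. Walk through each task:
  - task 1 (Research): project_id=3 -> matches Orion
  - task 2 (Document): project_id=NULL, no match -> dropped
  - task 3 (Plan): project_id=3 -> matches Orion
  - task 4 (Refactor): project_id=3 -> matches Orion
  - task 5 (Test): project_id=3 -> matches Orion
  - task 6 (Design): project_id=3 -> matches Orion
  - task 7 (Train): project_id=3 -> matches Orion
So 1 of 7 rows is dropped.

SQL:
SELECT a.name, b.name AS project
FROM tasks a
INNER JOIN projects b ON a.project_id = b.id

Result:
name     | project
---------+--------
Research | Orion  
Plan     | Orion  
Refactor | Orion  
Test     | Orion  
Design   | Orion  
Train    | Orion  


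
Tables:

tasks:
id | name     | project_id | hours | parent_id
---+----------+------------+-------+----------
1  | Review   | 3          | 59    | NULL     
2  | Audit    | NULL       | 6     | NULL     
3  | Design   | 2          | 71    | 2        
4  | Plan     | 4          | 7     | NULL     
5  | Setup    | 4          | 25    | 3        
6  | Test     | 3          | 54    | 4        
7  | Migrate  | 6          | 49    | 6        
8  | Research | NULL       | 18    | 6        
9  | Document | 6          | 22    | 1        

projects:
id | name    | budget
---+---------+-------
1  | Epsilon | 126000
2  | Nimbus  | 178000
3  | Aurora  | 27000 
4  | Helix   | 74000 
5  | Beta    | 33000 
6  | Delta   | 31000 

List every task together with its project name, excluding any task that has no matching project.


INNER JOIN keeps only tasks rows whose project_id matches an id in projects. Walk through each task:
  - task 1 (Review): project_id=3 -> matches Aurora
  - task 2 (Audit): project_id=NULL, no match -> dropped
  - task 3 (Design): project_id=2 -> matches Nimbus
  - task 4 (Plan): project_id=4 -> matches Helix
  - task 5 (Setup): project_id=4 -> matches Helix
  - task 6 (Test): project_id=3 -> matches Aurora
  - task 7 (Migrate): project_id=6 -> matches Delta
  - task 8 (Research): project_id=NULL, no match -> dropped
  - task 9 (Document): project_id=6 -> matches Delta
So 2 of 9 rows are dropped.

SQL:
SELECT a.name, b.name AS project
FROM tasks a
INNER JOIN projects b ON a.project_id = b.id

Result:
name     | project
---------+--------
Review   | Aurora 
Design   | Nimbus 
Plan     | Helix  
Setup    | Helix  
Test     | Aurora 
Migrate  | Delta  
Document | Delta  


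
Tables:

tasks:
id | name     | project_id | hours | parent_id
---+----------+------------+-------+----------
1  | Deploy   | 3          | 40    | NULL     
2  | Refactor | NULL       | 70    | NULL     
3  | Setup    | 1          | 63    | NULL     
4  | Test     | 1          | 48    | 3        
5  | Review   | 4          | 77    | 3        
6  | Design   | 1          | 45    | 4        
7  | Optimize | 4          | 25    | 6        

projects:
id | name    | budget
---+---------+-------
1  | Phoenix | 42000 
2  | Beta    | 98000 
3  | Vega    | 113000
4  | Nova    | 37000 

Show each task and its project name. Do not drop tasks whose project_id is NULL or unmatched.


LEFT JOIN keeps every row from tasks (the left table); where project_id has no match in projects, the project columns become NULL. Walk through each task:
  - task 1 (Deploy): project_id=3 -> matches Vega
  - task 2 (Refactor): project_id=NULL, no match -> kept with NULL
  - task 3 (Setup): project_id=1 -> matches Phoenix
  - task 4 (Test): project_id=1 -> matches Phoenix
  - task 5 (Review): project_id=4 -> matches Nova
  - task 6 (Design): project_id=1 -> matches Phoenix
  - task 7 (Optimize): project_id=4 -> matches Nova
All 7 rows appear; 1 has NULL project.

SQL:
SELECT a.name, b.name AS project
FROM tasks a
LEFT JOIN projects b ON a.project_id = b.id

Result:
name     | project
---------+--------
Deploy   | Vega   
Refactor | NULL   
Setup    | Phoenix
Test     | Phoenix
Review   | Nova   
Design   | Phoenix
Optimize | Nova   


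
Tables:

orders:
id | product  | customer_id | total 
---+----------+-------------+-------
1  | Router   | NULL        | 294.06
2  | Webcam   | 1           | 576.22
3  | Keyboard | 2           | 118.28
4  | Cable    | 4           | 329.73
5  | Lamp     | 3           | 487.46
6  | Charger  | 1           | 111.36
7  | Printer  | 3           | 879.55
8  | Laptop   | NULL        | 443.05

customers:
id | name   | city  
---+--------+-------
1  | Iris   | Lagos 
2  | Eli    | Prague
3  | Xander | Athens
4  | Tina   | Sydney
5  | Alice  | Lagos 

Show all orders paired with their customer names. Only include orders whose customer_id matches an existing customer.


INNER JOIN keeps only orders rows whose customer_id matches an id in customers. Walk through each order:
  - order 1 (Router): customer_id=NULL, no match -> dropped
  - order 2 (Webcam): customer_id=1 -> matches Iris
  - order 3 (Keyboard): customer_id=2 -> matches Eli
  - order 4 (Cable): customer_id=4 -> matches Tina
  - order 5 (Lamp): customer_id=3 -> matches Xander
  - order 6 (Charger): customer_id=1 -> matches Iris
  - order 7 (Printer): customer_id=3 -> matches Xander
  - order 8 (Laptop): customer_id=NULL, no match -> dropped
So 2 of 8 rows are dropped.

SQL:
SELECT a.product, b.name AS customer
FROM orders a
INNER JOIN customers b ON a.customer_id = b.id

Result:
product  | customer
---------+---------
Webcam   | Iris    
Keyboard | Eli     
Cable    | Tina    
Lamp     | Xander  
Charger  | Iris    
Printer  | Xander  


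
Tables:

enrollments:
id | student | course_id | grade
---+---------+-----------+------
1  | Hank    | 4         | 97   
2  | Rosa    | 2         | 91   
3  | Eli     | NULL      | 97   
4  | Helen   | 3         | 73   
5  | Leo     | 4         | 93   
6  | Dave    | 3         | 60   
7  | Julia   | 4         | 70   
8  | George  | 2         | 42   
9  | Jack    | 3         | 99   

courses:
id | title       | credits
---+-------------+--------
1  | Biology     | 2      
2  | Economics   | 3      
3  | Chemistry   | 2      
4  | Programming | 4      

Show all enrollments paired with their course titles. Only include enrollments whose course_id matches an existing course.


INNER JOIN keeps only enrollments rows whose course_id matches an id in courses. Walk through each enrollment:
  - enrollment 1 (Hank): course_id=4 -> matches Programming
  - enrollment 2 (Rosa): course_id=2 -> matches Economics
  - enrollment 3 (Eli): course_id=NULL, no match -> dropped
  - enrollment 4 (Helen): course_id=3 -> matches Chemistry
  - enrollment 5 (Leo): course_id=4 -> matches Programming
  - enrollment 6 (Dave): course_id=3 -> matches Chemistry
  - enrollment 7 (Julia): course_id=4 -> matches Programming
  - enrollment 8 (George): course_id=2 -> matches Economics
  - enrollment 9 (Jack): course_id=3 -> matches Chemistry
So 1 of 9 rows is dropped.

SQL:
SELECT a.student, b.title AS course
FROM enrollments a
INNER JOIN courses b ON a.course_id = b.id

Result:
student | course     
--------+------------
Hank    | Programming
Rosa    | Economics  
Helen   | Chemistry  
Leo     | Programming
Dave    | Chemistry  
Julia   | Programming
George  | Economics  
Jack    | Chemistry  


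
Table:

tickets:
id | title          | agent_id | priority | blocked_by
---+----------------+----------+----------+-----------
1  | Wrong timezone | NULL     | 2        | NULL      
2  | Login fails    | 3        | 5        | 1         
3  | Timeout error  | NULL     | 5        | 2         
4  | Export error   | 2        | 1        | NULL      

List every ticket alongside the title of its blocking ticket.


This is a self-join: tickets is joined to a second copy of itself, matching each row's blocked_by to another row's id. Use LEFT JOIN so rows with blocked_by=NULL are kept.
  - ticket 1 (Wrong timezone): blocked_by=NULL -> NULL
  - ticket 2 (Login fails): blocked_by=1 -> Wrong timezone
  - ticket 3 (Timeout error): blocked_by=2 -> Login fails
  - ticket 4 (Export error): blocked_by=NULL -> NULL

SQL:
SELECT a.title AS item, b.title AS blocked_by
FROM tickets a
LEFT JOIN tickets b ON a.blocked_by = b.id

Result:
item           | blocked_by    
---------------+---------------
Wrong timezone | NULL          
Login fails    | Wrong timezone
Timeout error  | Login fails   
Export error   | NULL          


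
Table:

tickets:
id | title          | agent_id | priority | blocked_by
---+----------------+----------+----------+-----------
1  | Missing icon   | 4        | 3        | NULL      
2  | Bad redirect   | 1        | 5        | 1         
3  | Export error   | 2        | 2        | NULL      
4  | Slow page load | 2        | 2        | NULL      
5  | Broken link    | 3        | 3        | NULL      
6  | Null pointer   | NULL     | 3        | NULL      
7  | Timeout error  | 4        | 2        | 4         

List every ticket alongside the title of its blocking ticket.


This is a self-join: tickets is joined to a second copy of itself, matching each row's blocked_by to another row's id. Use LEFT JOIN so rows with blocked_by=NULL are kept.
  - ticket 1 (Missing icon): blocked_by=NULL -> NULL
  - ticket 2 (Bad redirect): blocked_by=1 -> Missing icon
  - ticket 3 (Export error): blocked_by=NULL -> NULL
  - ticket 4 (Slow page load): blocked_by=NULL -> NULL
  - ticket 5 (Broken link): blocked_by=NULL -> NULL
  - ticket 6 (Null pointer): blocked_by=NULL -> NULL
  - ticket 7 (Timeout error): blocked_by=4 -> Slow page load

SQL:
SELECT a.title AS item, b.title AS blocked_by
FROM tickets a
LEFT JOIN tickets b ON a.blocked_by = b.id

Result:
item           | blocked_by    
---------------+---------------
Missing icon   | NULL          
Bad redirect   | Missing icon  
Export error   | NULL          
Slow page load | NULL          
Broken link    | NULL          
Null pointer   | NULL          
Timeout error  | Slow page load


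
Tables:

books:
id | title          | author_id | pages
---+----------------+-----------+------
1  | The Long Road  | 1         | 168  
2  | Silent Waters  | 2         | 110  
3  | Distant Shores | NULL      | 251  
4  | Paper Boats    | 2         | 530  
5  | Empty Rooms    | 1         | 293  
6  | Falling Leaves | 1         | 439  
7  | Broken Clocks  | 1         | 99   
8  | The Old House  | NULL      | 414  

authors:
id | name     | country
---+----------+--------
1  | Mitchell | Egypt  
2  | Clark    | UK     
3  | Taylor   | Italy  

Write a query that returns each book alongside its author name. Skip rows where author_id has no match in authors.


INNER JOIN keeps only books rows whose author_id matches an id in authors. Walk through each book:
  - book 1 (The Long Road): author_id=1 -> matches Mitchell
  - book 2 (Silent Waters): author_id=2 -> matches Clark
  - book 3 (Distant Shores): author_id=NULL, no match -> dropped
  - book 4 (Paper Boats): author_id=2 -> matches Clark
  - book 5 (Empty Rooms): author_id=1 -> matches Mitchell
  - book 6 (Falling Leaves): author_id=1 -> matches Mitchell
  - book 7 (Broken Clocks): author_id=1 -> matches Mitchell
  - book 8 (The Old House): author_id=NULL, no match -> dropped
So 2 of 8 rows are dropped.

SQL:
SELECT a.title, b.name AS author
FROM books a
INNER JOIN authors b ON a.author_id = b.id

Result:
title          | author  
---------------+---------
The Long Road  | Mitchell
Silent Waters  | Clark   
Paper Boats    | Clark   
Empty Rooms    | Mitchell
Falling Leaves | Mitchell
Broken Clocks  | Mitchell


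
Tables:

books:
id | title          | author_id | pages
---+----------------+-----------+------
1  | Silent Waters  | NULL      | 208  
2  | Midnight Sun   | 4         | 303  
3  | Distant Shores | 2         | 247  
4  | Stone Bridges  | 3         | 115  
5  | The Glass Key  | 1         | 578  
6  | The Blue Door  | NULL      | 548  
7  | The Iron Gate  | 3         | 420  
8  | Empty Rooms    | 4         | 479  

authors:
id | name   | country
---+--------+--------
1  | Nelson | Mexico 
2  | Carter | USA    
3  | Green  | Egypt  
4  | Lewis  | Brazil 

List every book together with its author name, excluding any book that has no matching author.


INNER JOIN keeps only books rows whose author_id matches an id in authors. Walk through each book:
  - book 1 (Silent Waters): author_id=NULL, no match -> dropped
  - book 2 (Midnight Sun): author_id=4 -> matches Lewis
  - book 3 (Distant Shores): author_id=2 -> matches Carter
  - book 4 (Stone Bridges): author_id=3 -> matches Green
  - book 5 (The Glass Key): author_id=1 -> matches Nelson
  - book 6 (The Blue Door): author_id=NULL, no match -> dropped
  - book 7 (The Iron Gate): author_id=3 -> matches Green
  - book 8 (Empty Rooms): author_id=4 -> matches Lewis
So 2 of 8 rows are dropped.

SQL:
SELECT a.title, b.name AS author
FROM books a
INNER JOIN authors b ON a.author_id = b.id

Result:
title          | author
---------------+-------
Midnight Sun   | Lewis 
Distant Shores | Carter
Stone Bridges  | Green 
The Glass Key  | Nelson
The Iron Gate  | Green 
Empty Rooms    | Lewis 


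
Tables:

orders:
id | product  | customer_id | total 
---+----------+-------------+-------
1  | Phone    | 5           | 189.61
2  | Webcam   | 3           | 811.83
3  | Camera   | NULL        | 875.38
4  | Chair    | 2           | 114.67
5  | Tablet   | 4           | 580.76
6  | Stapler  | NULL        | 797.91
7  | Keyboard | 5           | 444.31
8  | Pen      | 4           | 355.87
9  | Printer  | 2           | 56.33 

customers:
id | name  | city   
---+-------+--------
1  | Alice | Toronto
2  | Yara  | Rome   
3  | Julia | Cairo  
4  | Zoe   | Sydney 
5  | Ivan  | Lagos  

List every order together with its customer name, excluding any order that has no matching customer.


INNER JOIN keeps only orders rows whose customer_id matches an id in customers. Walk through each order:
  - order 1 (Phone): customer_id=5 -> matches Ivan
  - order 2 (Webcam): customer_id=3 -> matches Julia
  - order 3 (Camera): customer_id=NULL, no match -> dropped
  - order 4 (Chair): customer_id=2 -> matches Yara
  - order 5 (Tablet): customer_id=4 -> matches Zoe
  - order 6 (Stapler): customer_id=NULL, no match -> dropped
  - order 7 (Keyboard): customer_id=5 -> matches Ivan
  - order 8 (Pen): customer_id=4 -> matches Zoe
  - order 9 (Printer): customer_id=2 -> matches Yara
So 2 of 9 rows are dropped.

SQL:
SELECT a.product, b.name AS customer
FROM orders a
INNER JOIN customers b ON a.customer_id = b.id

Result:
product  | customer
---------+---------
Phone    | Ivan    
Webcam   | Julia   
Chair    | Yara    
Tablet   | Zoe     
Keyboard | Ivan    
Pen      | Zoe     
Printer  | Yara    


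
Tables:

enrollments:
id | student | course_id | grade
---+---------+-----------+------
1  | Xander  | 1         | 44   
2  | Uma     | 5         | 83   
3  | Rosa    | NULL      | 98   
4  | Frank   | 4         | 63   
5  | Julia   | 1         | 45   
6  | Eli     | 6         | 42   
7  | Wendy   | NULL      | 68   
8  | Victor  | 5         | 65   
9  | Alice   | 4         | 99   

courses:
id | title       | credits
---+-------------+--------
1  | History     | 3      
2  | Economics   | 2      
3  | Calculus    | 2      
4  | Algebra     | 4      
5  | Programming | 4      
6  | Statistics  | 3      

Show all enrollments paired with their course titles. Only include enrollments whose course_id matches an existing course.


INNER JOIN keeps only enrollments rows whose course_id matches an id in courses. Walk through each enrollment:
  - enrollment 1 (Xander): course_id=1 -> matches History
  - enrollment 2 (Uma): course_id=5 -> matches Programming
  - enrollment 3 (Rosa): course_id=NULL, no match -> dropped
  - enrollment 4 (Frank): course_id=4 -> matches Algebra
  - enrollment 5 (Julia): course_id=1 -> matches History
  - enrollment 6 (Eli): course_id=6 -> matches Statistics
  - enrollment 7 (Wendy): course_id=NULL, no match -> dropped
  - enrollment 8 (Victor): course_id=5 -> matches Programming
  - enrollment 9 (Alice): course_id=4 -> matches Algebra
So 2 of 9 rows are dropped.

SQL:
SELECT a.student, b.title AS course
FROM enrollments a
INNER JOIN courses b ON a.course_id = b.id

Result:
student | course     
--------+------------
Xander  | History    
Uma     | Programming
Frank   | Algebra    
Julia   | History    
Eli     | Statistics 
Victor  | Programming
Alice   | Algebra    


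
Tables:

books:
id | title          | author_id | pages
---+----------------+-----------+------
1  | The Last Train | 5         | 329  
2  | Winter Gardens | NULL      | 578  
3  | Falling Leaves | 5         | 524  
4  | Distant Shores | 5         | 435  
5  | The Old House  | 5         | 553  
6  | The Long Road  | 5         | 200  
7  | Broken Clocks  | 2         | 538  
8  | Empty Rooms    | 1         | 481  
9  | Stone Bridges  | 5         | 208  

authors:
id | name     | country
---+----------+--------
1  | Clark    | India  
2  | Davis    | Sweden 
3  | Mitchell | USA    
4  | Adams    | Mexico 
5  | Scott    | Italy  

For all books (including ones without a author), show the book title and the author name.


LEFT JOIN keeps every row from books (the left table); where author_id has no match in authors, the author columns become NULL. Walk through each book:
  - book 1 (The Last Train): author_id=5 -> matches Scott
  - book 2 (Winter Gardens): author_id=NULL, no match -> kept with NULL
  - book 3 (Falling Leaves): author_id=5 -> matches Scott
  - book 4 (Distant Shores): author_id=5 -> matches Scott
  - book 5 (The Old House): author_id=5 -> matches Scott
  - book 6 (The Long Road): author_id=5 -> matches Scott
  - book 7 (Broken Clocks): author_id=2 -> matches Davis
  - book 8 (Empty Rooms): author_id=1 -> matches Clark
  - book 9 (Stone Bridges): author_id=5 -> matches Scott
All 9 rows appear; 1 has NULL author.

SQL:
SELECT a.title, b.name AS author
FROM books a
LEFT JOIN authors b ON a.author_id = b.id

Result:
title          | author
---------------+-------
The Last Train | Scott 
Winter Gardens | NULL  
Falling Leaves | Scott 
Distant Shores | Scott 
The Old House  | Scott 
The Long Road  | Scott 
Broken Clocks  | Davis 
Empty Rooms    | Clark 
Stone Bridges  | Scott 


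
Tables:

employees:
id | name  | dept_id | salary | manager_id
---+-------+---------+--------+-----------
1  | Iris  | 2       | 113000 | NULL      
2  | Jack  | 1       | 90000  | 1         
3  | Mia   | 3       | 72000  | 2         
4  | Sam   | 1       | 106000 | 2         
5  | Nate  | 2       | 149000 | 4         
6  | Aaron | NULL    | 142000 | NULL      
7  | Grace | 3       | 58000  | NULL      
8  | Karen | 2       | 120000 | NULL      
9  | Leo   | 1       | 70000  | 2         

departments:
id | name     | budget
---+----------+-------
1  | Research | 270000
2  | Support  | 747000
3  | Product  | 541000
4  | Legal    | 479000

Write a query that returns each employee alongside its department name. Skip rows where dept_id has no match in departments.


INNER JOIN keeps only employees rows whose dept_id matches an id in departments. Walk through each employee:
  - employee 1 (Iris): dept_id=2 -> matches Support
  - employee 2 (Jack): dept_id=1 -> matches Research
  - employee 3 (Mia): dept_id=3 -> matches Product
  - employee 4 (Sam): dept_id=1 -> matches Research
  - employee 5 (Nate): dept_id=2 -> matches Support
  - employee 6 (Aaron): dept_id=NULL, no match -> dropped
  - employee 7 (Grace): dept_id=3 -> matches Product
  - employee 8 (Karen): dept_id=2 -> matches Support
  - employee 9 (Leo): dept_id=1 -> matches Research
So 1 of 9 rows is dropped.

SQL:
SELECT a.name, b.name AS department
FROM employees a
INNER JOIN departments b ON a.dept_id = b.id

Result:
name  | department
------+-----------
Iris  | Support   
Jack  | Research  
Mia   | Product   
Sam   | Research  
Nate  | Support   
Grace | Product   
Karen | Support   
Leo   | Research  


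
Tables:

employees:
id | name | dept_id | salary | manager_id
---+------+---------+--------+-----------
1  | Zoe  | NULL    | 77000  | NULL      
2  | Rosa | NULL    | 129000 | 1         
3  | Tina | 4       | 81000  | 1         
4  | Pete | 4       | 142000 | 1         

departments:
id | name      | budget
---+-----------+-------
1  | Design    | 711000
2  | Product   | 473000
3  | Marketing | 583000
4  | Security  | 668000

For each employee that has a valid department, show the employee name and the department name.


INNER JOIN keeps only employees rows whose dept_id matches an id in departments. Walk through each employee:
  - employee 1 (Zoe): dept_id=NULL, no match -> dropped
  - employee 2 (Rosa): dept_id=NULL, no match -> dropped
  - employee 3 (Tina): dept_id=4 -> matches Security
  - employee 4 (Pete): dept_id=4 -> matches Security
So 2 of 4 rows are dropped.

SQL:
SELECT a.name, b.name AS department
FROM employees a
INNER JOIN departments b ON a.dept_id = b.id

Result:
name | department
-----+-----------
Tina | Security  
Pete | Security  


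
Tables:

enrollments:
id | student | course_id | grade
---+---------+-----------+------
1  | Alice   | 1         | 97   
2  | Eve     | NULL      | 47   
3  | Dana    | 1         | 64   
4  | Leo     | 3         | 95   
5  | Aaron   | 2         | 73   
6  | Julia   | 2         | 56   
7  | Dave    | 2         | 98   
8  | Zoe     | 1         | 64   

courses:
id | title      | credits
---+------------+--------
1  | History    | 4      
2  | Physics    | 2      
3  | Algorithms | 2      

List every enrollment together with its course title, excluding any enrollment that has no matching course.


INNER JOIN keeps only enrollments rows whose course_id matches an id in courses. Walk through each enrollment:
  - enrollment 1 (Alice): course_id=1 -> matches History
  - enrollment 2 (Eve): course_id=NULL, no match -> dropped
  - enrollment 3 (Dana): course_id=1 -> matches History
  - enrollment 4 (Leo): course_id=3 -> matches Algorithms
  - enrollment 5 (Aaron): course_id=2 -> matches Physics
  - enrollment 6 (Julia): course_id=2 -> matches Physics
  - enrollment 7 (Dave): course_id=2 -> matches Physics
  - enrollment 8 (Zoe): course_id=1 -> matches History
So 1 of 8 rows is dropped.

SQL:
SELECT a.student, b.title AS course
FROM enrollments a
INNER JOIN courses b ON a.course_id = b.id

Result:
student | course    
--------+-----------
Alice   | History   
Dana    | History   
Leo     | Algorithms
Aaron   | Physics   
Julia   | Physics   
Dave    | Physics   
Zoe     | History   


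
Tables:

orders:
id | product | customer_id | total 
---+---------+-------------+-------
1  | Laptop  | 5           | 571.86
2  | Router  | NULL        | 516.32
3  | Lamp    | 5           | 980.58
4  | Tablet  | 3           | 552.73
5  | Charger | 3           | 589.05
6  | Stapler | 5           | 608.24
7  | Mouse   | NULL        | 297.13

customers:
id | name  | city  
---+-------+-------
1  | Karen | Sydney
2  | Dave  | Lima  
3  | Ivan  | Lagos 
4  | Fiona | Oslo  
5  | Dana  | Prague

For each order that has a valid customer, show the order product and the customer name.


INNER JOIN keeps only orders rows whose customer_id matches an id in customers. Walk through each order:
  - order 1 (Laptop): customer_id=5 -> matches Dana
  - order 2 (Router): customer_id=NULL, no match -> dropped
  - order 3 (Lamp): customer_id=5 -> matches Dana
  - order 4 (Tablet): customer_id=3 -> matches Ivan
  - order 5 (Charger): customer_id=3 -> matches Ivan
  - order 6 (Stapler): customer_id=5 -> matches Dana
  - order 7 (Mouse): customer_id=NULL, no match -> dropped
So 2 of 7 rows are dropped.

SQL:
SELECT a.product, b.name AS customer
FROM orders a
INNER JOIN customers b ON a.customer_id = b.id

Result:
product | customer
--------+---------
Laptop  | Dana    
Lamp    | Dana    
Tablet  | Ivan    
Charger | Ivan    
Stapler | Dana    


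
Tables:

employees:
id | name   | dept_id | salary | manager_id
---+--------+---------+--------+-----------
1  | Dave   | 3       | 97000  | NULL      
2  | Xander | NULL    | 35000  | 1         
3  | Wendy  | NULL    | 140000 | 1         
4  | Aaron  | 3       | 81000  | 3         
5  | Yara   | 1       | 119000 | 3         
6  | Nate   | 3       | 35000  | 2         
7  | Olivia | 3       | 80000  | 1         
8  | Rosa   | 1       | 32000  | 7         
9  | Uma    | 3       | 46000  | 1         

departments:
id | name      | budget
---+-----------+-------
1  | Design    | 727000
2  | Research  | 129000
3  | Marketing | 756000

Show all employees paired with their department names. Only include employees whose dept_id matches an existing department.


INNER JOIN keeps only employees rows whose dept_id matches an id in departments. Walk through each employee:
  - employee 1 (Dave): dept_id=3 -> matches Marketing
  - employee 2 (Xander): dept_id=NULL, no match -> dropped
  - employee 3 (Wendy): dept_id=NULL, no match -> dropped
  - employee 4 (Aaron): dept_id=3 -> matches Marketing
  - employee 5 (Yara): dept_id=1 -> matches Design
  - employee 6 (Nate): dept_id=3 -> matches Marketing
  - employee 7 (Olivia): dept_id=3 -> matches Marketing
  - employee 8 (Rosa): dept_id=1 -> matches Design
  - employee 9 (Uma): dept_id=3 -> matches Marketing
So 2 of 9 rows are dropped.

SQL:
SELECT a.name, b.name AS department
FROM employees a
INNER JOIN departments b ON a.dept_id = b.id

Result:
name   | department
-------+-----------
Dave   | Marketing 
Aaron  | Marketing 
Yara   | Design    
Nate   | Marketing 
Olivia | Marketing 
Rosa   | Design    
Uma    | Marketing 


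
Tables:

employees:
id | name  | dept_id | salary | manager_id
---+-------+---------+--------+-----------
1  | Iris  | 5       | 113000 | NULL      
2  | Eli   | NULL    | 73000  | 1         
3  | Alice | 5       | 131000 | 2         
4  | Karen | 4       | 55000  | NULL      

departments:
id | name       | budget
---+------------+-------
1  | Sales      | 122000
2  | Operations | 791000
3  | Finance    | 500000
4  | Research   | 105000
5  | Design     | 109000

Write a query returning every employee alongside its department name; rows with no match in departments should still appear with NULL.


LEFT JOIN keeps every row from employees (the left table); where dept_id has no match in departments, the department columns become NULL. Walk through each employee:
  - employee 1 (Iris): dept_id=5 -> matches Design
  - employee 2 (Eli): dept_id=NULL, no match -> kept with NULL
  - employee 3 (Alice): dept_id=5 -> matches Design
  - employee 4 (Karen): dept_id=4 -> matches Research
All 4 rows appear; 1 has NULL department.

SQL:
SELECT a.name, b.name AS department
FROM employees a
LEFT JOIN departments b ON a.dept_id = b.id

Result:
name  | department
------+-----------
Iris  | Design    
Eli   | NULL      
Alice | Design    
Karen | Research  


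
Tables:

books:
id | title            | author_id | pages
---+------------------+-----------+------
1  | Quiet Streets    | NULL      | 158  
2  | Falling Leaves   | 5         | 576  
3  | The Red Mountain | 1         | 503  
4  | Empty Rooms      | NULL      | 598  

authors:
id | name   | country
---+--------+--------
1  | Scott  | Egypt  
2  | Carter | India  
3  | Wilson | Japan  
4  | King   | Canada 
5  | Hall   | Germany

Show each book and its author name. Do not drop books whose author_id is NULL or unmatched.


LEFT JOIN keeps every row from books (the left table); where author_id has no match in authors, the author columns become NULL. Walk through each book:
  - book 1 (Quiet Streets): author_id=NULL, no match -> kept with NULL
  - book 2 (Falling Leaves): author_id=5 -> matches Hall
  - book 3 (The Red Mountain): author_id=1 -> matches Scott
  - book 4 (Empty Rooms): author_id=NULL, no match -> kept with NULL
All 4 rows appear; 2 have NULL author.

SQL:
SELECT a.title, b.name AS author
FROM books a
LEFT JOIN authors b ON a.author_id = b.id

Result:
title            | author
-----------------+-------
Quiet Streets    | NULL  
Falling Leaves   | Hall  
The Red Mountain | Scott 
Empty Rooms      | NULL  


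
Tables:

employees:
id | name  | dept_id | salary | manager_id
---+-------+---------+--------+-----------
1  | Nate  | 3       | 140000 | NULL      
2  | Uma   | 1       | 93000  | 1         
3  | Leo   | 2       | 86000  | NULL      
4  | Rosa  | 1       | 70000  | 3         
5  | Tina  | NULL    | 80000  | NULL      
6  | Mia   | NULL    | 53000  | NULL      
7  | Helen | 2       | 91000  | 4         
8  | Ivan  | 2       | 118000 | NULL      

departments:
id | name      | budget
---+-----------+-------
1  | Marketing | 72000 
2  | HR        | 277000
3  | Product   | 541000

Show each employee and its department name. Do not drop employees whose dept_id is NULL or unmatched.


LEFT JOIN keeps every row from employees (the left table); where dept_id has no match in departments, the department columns become NULL. Walk through each employee:
  - employee 1 (Nate): dept_id=3 -> matches Product
  - employee 2 (Uma): dept_id=1 -> matches Marketing
  - employee 3 (Leo): dept_id=2 -> matches HR
  - employee 4 (Rosa): dept_id=1 -> matches Marketing
  - employee 5 (Tina): dept_id=NULL, no match -> kept with NULL
  - employee 6 (Mia): dept_id=NULL, no match -> kept with NULL
  - employee 7 (Helen): dept_id=2 -> matches HR
  - employee 8 (Ivan): dept_id=2 -> matches HR
All 8 rows appear; 2 have NULL department.

SQL:
SELECT a.name, b.name AS department
FROM employees a
LEFT JOIN departments b ON a.dept_id = b.id

Result:
name  | department
------+-----------
Nate  | Product   
Uma   | Marketing 
Leo   | HR        
Rosa  | Marketing 
Tina  | NULL      
Mia   | NULL      
Helen | HR        
Ivan  | HR        


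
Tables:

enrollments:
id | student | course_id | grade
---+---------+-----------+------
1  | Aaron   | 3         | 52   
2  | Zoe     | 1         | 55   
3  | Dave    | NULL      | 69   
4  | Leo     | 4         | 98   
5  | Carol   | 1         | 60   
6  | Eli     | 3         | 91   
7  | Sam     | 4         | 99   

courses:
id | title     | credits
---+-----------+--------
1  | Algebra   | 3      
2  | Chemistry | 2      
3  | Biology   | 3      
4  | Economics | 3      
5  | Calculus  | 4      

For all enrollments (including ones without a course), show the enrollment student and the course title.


LEFT JOIN keeps every row from enrollments (the left table); where course_id has no match in courses, the course columns become NULL. Walk through each enrollment:
  - enrollment 1 (Aaron): course_id=3 -> matches Biology
  - enrollment 2 (Zoe): course_id=1 -> matches Algebra
  - enrollment 3 (Dave): course_id=NULL, no match -> kept with NULL
  - enrollment 4 (Leo): course_id=4 -> matches Economics
  - enrollment 5 (Carol): course_id=1 -> matches Algebra
  - enrollment 6 (Eli): course_id=3 -> matches Biology
  - enrollment 7 (Sam): course_id=4 -> matches Economics
All 7 rows appear; 1 has NULL course.

SQL:
SELECT a.student, b.title AS course
FROM enrollments a
LEFT JOIN courses b ON a.course_id = b.id

Result:
student | course   
--------+----------
Aaron   | Biology  
Zoe     | Algebra  
Dave    | NULL     
Leo     | Economics
Carol   | Algebra  
Eli     | Biology  
Sam     | Economics


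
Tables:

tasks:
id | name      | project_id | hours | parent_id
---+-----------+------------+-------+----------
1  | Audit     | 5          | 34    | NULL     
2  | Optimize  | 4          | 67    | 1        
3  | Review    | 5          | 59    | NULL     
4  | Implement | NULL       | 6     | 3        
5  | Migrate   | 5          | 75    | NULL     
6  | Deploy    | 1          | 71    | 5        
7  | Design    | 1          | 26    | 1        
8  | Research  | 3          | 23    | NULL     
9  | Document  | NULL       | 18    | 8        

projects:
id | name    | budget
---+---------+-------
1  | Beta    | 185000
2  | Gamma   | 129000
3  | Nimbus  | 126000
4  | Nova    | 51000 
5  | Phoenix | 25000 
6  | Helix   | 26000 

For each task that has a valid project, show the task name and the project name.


INNER JOIN keeps only tasks rows whose project_id matches an id in projects. Walk through each task:
  - task 1 (Audit): project_id=5 -> matches Phoenix
  - task 2 (Optimize): project_id=4 -> matches Nova
  - task 3 (Review): project_id=5 -> matches Phoenix
  - task 4 (Implement): project_id=NULL, no match -> dropped
  - task 5 (Migrate): project_id=5 -> matches Phoenix
  - task 6 (Deploy): project_id=1 -> matches Beta
  - task 7 (Design): project_id=1 -> matches Beta
  - task 8 (Research): project_id=3 -> matches Nimbus
  - task 9 (Document): project_id=NULL, no match -> dropped
So 2 of 9 rows are dropped.

SQL:
SELECT a.name, b.name AS project
FROM tasks a
INNER JOIN projects b ON a.project_id = b.id

Result:
name     | project
---------+--------
Audit    | Phoenix
Optimize | Nova   
Review   | Phoenix
Migrate  | Phoenix
Deploy   | Beta   
Design   | Beta   
Research | Nimbus 


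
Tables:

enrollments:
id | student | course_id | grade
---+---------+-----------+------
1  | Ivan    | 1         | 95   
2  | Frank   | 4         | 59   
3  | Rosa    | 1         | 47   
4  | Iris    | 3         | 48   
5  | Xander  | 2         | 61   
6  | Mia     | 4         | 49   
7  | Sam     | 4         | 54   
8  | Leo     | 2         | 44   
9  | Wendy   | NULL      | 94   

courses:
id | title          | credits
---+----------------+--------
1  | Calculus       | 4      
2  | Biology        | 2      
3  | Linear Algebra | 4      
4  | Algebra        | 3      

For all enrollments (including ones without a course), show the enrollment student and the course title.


LEFT JOIN keeps every row from enrollments (the left table); where course_id has no match in courses, the course columns become NULL. Walk through each enrollment:
  - enrollment 1 (Ivan): course_id=1 -> matches Calculus
  - enrollment 2 (Frank): course_id=4 -> matches Algebra
  - enrollment 3 (Rosa): course_id=1 -> matches Calculus
  - enrollment 4 (Iris): course_id=3 -> matches Linear Algebra
  - enrollment 5 (Xander): course_id=2 -> matches Biology
  - enrollment 6 (Mia): course_id=4 -> matches Algebra
  - enrollment 7 (Sam): course_id=4 -> matches Algebra
  - enrollment 8 (Leo): course_id=2 -> matches Biology
  - enrollment 9 (Wendy): course_id=NULL, no match -> kept with NULL
All 9 rows appear; 1 has NULL course.

SQL:
SELECT a.student, b.title AS course
FROM enrollments a
LEFT JOIN courses b ON a.course_id = b.id

Result:
student | course        
--------+---------------
Ivan    | Calculus      
Frank   | Algebra       
Rosa    | Calculus      
Iris    | Linear Algebra
Xander  | Biology       
Mia     | Algebra       
Sam     | Algebra       
Leo     | Biology       
Wendy   | NULL          


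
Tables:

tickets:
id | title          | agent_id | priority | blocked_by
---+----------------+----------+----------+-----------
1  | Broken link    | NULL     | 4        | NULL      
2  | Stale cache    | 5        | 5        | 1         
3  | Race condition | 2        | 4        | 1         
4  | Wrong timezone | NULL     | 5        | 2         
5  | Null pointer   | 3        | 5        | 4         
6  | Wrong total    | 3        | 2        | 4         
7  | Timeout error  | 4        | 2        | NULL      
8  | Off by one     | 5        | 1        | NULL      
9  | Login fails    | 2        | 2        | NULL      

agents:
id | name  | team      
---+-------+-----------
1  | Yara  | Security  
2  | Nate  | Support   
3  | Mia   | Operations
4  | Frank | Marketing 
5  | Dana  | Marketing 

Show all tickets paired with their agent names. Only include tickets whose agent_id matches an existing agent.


INNER JOIN keeps only tickets rows whose agent_id matches an id in agents. Walk through each ticket:
  - ticket 1 (Broken link): agent_id=NULL, no match -> dropped
  - ticket 2 (Stale cache): agent_id=5 -> matches Dana
  - ticket 3 (Race condition): agent_id=2 -> matches Nate
  - ticket 4 (Wrong timezone): agent_id=NULL, no match -> dropped
  - ticket 5 (Null pointer): agent_id=3 -> matches Mia
  - ticket 6 (Wrong total): agent_id=3 -> matches Mia
  - ticket 7 (Timeout error): agent_id=4 -> matches Frank
  - ticket 8 (Off by one): agent_id=5 -> matches Dana
  - ticket 9 (Login fails): agent_id=2 -> matches Nate
So 2 of 9 rows are dropped.

SQL:
SELECT a.title, b.name AS agent
FROM tickets a
INNER JOIN agents b ON a.agent_id = b.id

Result:
title          | agent
---------------+------
Stale cache    | Dana 
Race condition | Nate 
Null pointer   | Mia  
Wrong total    | Mia  
Timeout error  | Frank
Off by one     | Dana 
Login fails    | Nate 
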